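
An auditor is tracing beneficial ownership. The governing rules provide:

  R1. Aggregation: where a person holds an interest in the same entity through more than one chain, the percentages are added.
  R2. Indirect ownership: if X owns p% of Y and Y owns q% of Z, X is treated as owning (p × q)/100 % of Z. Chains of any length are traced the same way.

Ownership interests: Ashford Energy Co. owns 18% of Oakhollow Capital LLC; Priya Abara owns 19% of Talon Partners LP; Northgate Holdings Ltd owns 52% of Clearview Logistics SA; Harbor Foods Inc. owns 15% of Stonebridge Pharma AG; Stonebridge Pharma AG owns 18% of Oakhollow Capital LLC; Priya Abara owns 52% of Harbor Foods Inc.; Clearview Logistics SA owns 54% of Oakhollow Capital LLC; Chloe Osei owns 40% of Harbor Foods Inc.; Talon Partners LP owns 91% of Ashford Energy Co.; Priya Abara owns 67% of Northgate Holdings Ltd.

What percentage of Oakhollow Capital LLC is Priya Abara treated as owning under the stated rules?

23.3298%

Chain via Talon Partners LP → Ashford Energy Co. (R2): 19% × 91% × 18% = 3.1122% of Oakhollow Capital LLC.
Chain via Northgate Holdings Ltd → Clearview Logistics SA (R2): 67% × 52% × 54% = 18.8136% of Oakhollow Capital LLC.
Chain via Harbor Foods Inc. → Stonebridge Pharma AG (R2): 52% × 15% × 18% = 1.404% of Oakhollow Capital LLC.
Aggregating (R1): 3.1122% + 18.8136% + 1.404% = 23.3298%.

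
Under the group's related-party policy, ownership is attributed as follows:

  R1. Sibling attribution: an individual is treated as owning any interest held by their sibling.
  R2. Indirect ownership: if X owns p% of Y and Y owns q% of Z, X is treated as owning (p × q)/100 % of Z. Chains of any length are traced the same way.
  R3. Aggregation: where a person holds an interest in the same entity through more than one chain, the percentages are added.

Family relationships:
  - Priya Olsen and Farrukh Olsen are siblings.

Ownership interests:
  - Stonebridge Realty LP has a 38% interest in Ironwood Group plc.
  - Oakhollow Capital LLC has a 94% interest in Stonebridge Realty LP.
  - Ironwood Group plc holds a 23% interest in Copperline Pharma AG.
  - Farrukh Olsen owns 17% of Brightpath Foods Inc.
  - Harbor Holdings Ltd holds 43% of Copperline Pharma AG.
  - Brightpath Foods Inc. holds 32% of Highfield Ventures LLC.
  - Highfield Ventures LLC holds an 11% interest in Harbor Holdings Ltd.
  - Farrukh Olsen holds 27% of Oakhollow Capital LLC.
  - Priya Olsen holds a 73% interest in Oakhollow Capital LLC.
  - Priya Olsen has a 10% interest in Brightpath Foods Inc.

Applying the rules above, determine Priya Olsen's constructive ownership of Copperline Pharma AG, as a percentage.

8.624272%

By sibling attribution (R1), Priya Olsen is treated as also owning Farrukh Olsen's interest in Brightpath Foods Inc, giving 10% + 17% = 27%.
By sibling attribution (R1), Priya Olsen is treated as also owning Farrukh Olsen's interest in Oakhollow Capital LLC, giving 73% + 27% = 100%.
Chain via Brightpath Foods Inc. → Highfield Ventures LLC → Harbor Holdings Ltd (R2): 27% × 32% × 11% × 43% = 0.408672% of Copperline Pharma AG.
Chain via Oakhollow Capital LLC → Stonebridge Realty LP → Ironwood Group plc (R2): 100% × 94% × 38% × 23% = 8.2156% of Copperline Pharma AG.
Aggregating (R3): 0.408672% + 8.2156% = 8.624272%.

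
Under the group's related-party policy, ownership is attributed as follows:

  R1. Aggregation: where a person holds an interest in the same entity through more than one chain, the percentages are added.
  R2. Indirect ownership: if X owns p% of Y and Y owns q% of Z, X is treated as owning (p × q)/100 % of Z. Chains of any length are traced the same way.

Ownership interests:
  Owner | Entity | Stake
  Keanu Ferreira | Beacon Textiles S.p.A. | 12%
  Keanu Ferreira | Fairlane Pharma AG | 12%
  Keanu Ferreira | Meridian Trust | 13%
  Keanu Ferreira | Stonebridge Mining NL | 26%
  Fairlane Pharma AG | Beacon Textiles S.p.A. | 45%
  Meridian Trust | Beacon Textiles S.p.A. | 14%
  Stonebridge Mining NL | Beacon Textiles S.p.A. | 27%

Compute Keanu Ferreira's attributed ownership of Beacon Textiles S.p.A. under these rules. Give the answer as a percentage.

Chain via Stonebridge Mining NL (R2): 26% × 27% = 7.02% of Beacon Textiles S.p.A.
Chain via Fairlane Pharma AG (R2): 12% × 45% = 5.4% of Beacon Textiles S.p.A.
Chain via Meridian Trust (R2): 13% × 14% = 1.82% of Beacon Textiles S.p.A.
Direct interest in Beacon Textiles S.p.A: 12%.
Aggregating (R1): 7.02% + 5.4% + 1.82% + 12% = 26.24%.

26.24%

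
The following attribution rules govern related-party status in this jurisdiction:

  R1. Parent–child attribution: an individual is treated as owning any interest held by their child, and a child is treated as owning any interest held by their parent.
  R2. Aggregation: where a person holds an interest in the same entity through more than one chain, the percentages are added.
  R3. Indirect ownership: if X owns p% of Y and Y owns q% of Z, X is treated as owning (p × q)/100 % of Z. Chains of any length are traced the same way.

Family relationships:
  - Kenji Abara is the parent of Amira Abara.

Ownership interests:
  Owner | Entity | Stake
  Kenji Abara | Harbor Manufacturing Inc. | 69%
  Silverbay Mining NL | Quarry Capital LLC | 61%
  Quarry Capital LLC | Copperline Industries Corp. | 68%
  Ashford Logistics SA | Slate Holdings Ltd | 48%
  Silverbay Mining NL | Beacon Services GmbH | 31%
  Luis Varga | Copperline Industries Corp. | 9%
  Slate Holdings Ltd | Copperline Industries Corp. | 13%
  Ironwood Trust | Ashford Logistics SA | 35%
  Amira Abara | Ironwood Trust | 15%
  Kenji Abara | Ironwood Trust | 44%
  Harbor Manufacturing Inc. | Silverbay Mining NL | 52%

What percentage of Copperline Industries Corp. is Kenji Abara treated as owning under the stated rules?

16.171584%

By parent–child attribution (R1), Kenji Abara is treated as also owning Amira Abara's interest in Ironwood Trust, giving 44% + 15% = 59%.
Chain via Ironwood Trust → Ashford Logistics SA → Slate Holdings Ltd (R3): 59% × 35% × 48% × 13% = 1.28856% of Copperline Industries Corp.
Chain via Harbor Manufacturing Inc. → Silverbay Mining NL → Quarry Capital LLC (R3): 69% × 52% × 61% × 68% = 14.883024% of Copperline Industries Corp.
Aggregating (R2): 1.28856% + 14.883024% = 16.171584%.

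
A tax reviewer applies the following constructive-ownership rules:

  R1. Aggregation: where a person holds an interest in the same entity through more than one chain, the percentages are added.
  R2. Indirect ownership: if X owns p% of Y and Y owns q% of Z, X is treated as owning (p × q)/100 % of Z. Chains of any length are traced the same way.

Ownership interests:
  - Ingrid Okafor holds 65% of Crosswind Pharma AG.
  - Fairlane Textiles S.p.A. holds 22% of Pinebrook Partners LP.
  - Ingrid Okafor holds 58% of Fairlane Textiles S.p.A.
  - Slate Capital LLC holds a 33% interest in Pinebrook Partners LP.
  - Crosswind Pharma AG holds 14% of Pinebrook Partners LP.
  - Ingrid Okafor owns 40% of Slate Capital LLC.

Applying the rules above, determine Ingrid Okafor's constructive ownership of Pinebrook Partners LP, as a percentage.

35.06%

Chain via Fairlane Textiles S.p.A. (R2): 58% × 22% = 12.76% of Pinebrook Partners LP.
Chain via Slate Capital LLC (R2): 40% × 33% = 13.2% of Pinebrook Partners LP.
Chain via Crosswind Pharma AG (R2): 65% × 14% = 9.1% of Pinebrook Partners LP.
Aggregating (R1): 12.76% + 13.2% + 9.1% = 35.06%.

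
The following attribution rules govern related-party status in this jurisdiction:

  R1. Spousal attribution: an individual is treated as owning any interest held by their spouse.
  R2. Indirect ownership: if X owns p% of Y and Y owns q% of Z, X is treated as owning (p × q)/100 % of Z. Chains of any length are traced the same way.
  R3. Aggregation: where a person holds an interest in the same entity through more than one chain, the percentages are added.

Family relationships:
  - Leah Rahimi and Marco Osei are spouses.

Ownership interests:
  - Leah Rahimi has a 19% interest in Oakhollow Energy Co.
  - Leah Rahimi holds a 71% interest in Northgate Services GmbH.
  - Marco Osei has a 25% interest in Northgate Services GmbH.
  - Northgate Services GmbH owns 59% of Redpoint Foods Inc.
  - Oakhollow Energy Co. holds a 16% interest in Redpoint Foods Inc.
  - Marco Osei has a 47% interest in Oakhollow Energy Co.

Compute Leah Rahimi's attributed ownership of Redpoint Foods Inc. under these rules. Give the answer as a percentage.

67.2%

By spousal attribution (R1), Leah Rahimi is treated as also owning Marco Osei's interest in Oakhollow Energy Co, giving 19% + 47% = 66%.
By spousal attribution (R1), Leah Rahimi is treated as also owning Marco Osei's interest in Northgate Services GmbH, giving 71% + 25% = 96%.
Chain via Oakhollow Energy Co. (R2): 66% × 16% = 10.56% of Redpoint Foods Inc.
Chain via Northgate Services GmbH (R2): 96% × 59% = 56.64% of Redpoint Foods Inc.
Aggregating (R3): 10.56% + 56.64% = 67.2%.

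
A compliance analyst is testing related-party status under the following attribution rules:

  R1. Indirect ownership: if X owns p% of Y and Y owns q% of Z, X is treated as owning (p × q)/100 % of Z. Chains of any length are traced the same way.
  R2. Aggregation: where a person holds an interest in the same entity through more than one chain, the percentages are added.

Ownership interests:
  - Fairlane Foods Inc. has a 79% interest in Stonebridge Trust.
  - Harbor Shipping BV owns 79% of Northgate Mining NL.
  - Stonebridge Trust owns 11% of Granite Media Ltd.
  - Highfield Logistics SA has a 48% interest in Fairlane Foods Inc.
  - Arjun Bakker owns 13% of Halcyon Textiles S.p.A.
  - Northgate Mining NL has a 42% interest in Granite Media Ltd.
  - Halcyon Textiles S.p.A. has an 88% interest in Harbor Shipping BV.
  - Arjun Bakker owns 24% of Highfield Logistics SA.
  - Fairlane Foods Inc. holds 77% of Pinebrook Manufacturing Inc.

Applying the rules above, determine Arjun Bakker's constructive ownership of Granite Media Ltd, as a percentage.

4.79688%

Chain via Highfield Logistics SA → Fairlane Foods Inc. → Stonebridge Trust (R1): 24% × 48% × 79% × 11% = 1.001088% of Granite Media Ltd.
Chain via Halcyon Textiles S.p.A. → Harbor Shipping BV → Northgate Mining NL (R1): 13% × 88% × 79% × 42% = 3.795792% of Granite Media Ltd.
Aggregating (R2): 1.001088% + 3.795792% = 4.79688%.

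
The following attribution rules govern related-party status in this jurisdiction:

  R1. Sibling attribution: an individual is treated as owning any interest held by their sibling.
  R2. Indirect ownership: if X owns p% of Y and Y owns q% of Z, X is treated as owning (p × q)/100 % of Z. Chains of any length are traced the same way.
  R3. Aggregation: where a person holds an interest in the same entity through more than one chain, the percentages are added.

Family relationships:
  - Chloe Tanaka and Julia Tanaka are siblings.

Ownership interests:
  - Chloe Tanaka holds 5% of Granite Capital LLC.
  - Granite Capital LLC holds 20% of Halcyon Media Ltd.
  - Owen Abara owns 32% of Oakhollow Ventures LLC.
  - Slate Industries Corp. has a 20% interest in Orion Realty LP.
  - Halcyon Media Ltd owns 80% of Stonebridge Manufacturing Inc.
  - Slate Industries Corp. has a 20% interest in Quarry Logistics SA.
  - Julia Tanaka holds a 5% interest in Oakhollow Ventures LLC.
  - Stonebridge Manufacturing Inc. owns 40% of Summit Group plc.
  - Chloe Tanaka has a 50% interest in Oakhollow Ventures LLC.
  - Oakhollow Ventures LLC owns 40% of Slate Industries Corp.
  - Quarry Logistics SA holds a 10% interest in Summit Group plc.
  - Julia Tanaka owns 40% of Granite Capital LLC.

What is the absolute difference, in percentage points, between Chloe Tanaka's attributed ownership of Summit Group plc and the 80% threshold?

By sibling attribution (R1), Chloe Tanaka is treated as also owning Julia Tanaka's interest in Oakhollow Ventures LLC, giving 50% + 5% = 55%.
By sibling attribution (R1), Chloe Tanaka is treated as also owning Julia Tanaka's interest in Granite Capital LLC, giving 5% + 40% = 45%.
Chain via Oakhollow Ventures LLC → Slate Industries Corp. → Quarry Logistics SA (R2): 55% × 40% × 20% × 10% = 0.44% of Summit Group plc.
Chain via Granite Capital LLC → Halcyon Media Ltd → Stonebridge Manufacturing Inc. (R2): 45% × 20% × 80% × 40% = 2.88% of Summit Group plc.
Aggregating (R3): 0.44% + 2.88% = 3.32%.
3.32% falls short of the 80% threshold by 76.68 percentage points.

76.68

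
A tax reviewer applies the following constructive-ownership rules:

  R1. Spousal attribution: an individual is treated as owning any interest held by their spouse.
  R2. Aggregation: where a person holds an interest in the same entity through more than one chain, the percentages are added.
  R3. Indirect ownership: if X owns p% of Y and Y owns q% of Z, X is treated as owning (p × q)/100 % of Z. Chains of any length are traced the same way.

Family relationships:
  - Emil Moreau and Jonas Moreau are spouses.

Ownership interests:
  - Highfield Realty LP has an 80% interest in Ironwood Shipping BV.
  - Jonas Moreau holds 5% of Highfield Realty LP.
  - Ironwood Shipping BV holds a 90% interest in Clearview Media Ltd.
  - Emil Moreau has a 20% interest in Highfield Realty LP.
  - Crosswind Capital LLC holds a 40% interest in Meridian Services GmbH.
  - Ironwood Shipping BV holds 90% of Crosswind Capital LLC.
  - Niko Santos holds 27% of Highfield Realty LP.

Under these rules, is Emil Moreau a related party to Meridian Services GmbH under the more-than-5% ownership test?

By spousal attribution (R1), Emil Moreau is treated as also owning Jonas Moreau's interest in Highfield Realty LP, giving 20% + 5% = 25%.
Chain via Highfield Realty LP → Ironwood Shipping BV → Crosswind Capital LLC (R3): 25% × 80% × 90% × 40% = 7.2% of Meridian Services GmbH.
7.2% exceeds the 5% threshold, so Emil is a related party to Meridian Services GmbH.

Yes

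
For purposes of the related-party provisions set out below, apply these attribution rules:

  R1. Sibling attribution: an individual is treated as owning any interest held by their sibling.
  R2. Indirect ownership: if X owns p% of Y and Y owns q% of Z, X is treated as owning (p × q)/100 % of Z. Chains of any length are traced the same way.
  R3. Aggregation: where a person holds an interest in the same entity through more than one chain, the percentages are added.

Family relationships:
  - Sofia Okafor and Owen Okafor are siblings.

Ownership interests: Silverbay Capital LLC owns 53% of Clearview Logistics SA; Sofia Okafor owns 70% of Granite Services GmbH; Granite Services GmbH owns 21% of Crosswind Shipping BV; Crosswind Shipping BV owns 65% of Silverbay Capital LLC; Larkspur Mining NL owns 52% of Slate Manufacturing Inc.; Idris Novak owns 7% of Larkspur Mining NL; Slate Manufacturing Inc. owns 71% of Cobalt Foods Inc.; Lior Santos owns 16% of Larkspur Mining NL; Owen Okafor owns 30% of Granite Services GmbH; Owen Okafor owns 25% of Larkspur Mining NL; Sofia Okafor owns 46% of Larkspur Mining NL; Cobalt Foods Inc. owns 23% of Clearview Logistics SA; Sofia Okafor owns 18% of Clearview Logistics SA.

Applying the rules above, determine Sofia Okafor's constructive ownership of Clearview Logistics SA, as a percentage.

31.263536%

By sibling attribution (R1), Sofia Okafor is treated as also owning Owen Okafor's interest in Granite Services GmbH, giving 70% + 30% = 100%.
By sibling attribution (R1), Sofia Okafor is treated as also owning Owen Okafor's interest in Larkspur Mining NL, giving 46% + 25% = 71%.
Chain via Granite Services GmbH → Crosswind Shipping BV → Silverbay Capital LLC (R2): 100% × 21% × 65% × 53% = 7.2345% of Clearview Logistics SA.
Chain via Larkspur Mining NL → Slate Manufacturing Inc. → Cobalt Foods Inc. (R2): 71% × 52% × 71% × 23% = 6.029036% of Clearview Logistics SA.
Direct interest in Clearview Logistics SA: 18%.
Aggregating (R3): 7.2345% + 6.029036% + 18% = 31.263536%.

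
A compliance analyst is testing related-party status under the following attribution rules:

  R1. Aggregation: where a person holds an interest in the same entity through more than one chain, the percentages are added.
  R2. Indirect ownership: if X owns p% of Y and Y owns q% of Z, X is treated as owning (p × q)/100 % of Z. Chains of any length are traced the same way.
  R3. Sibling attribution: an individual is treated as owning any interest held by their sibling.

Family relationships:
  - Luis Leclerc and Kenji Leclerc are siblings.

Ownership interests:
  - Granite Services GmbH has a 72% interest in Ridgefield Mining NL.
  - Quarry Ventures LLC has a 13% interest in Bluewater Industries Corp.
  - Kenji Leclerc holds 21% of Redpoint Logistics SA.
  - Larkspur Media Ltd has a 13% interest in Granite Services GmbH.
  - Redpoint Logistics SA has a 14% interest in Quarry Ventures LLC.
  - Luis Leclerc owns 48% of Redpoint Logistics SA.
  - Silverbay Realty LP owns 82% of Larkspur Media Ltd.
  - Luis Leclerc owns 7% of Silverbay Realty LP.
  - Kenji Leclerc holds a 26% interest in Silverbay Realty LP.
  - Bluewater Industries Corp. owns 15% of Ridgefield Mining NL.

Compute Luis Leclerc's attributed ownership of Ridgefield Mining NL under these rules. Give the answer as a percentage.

2.721186%

By sibling attribution (R3), Luis Leclerc is treated as also owning Kenji Leclerc's interest in Redpoint Logistics SA, giving 48% + 21% = 69%.
By sibling attribution (R3), Luis Leclerc is treated as also owning Kenji Leclerc's interest in Silverbay Realty LP, giving 7% + 26% = 33%.
Chain via Redpoint Logistics SA → Quarry Ventures LLC → Bluewater Industries Corp. (R2): 69% × 14% × 13% × 15% = 0.18837% of Ridgefield Mining NL.
Chain via Silverbay Realty LP → Larkspur Media Ltd → Granite Services GmbH (R2): 33% × 82% × 13% × 72% = 2.532816% of Ridgefield Mining NL.
Aggregating (R1): 0.18837% + 2.532816% = 2.721186%.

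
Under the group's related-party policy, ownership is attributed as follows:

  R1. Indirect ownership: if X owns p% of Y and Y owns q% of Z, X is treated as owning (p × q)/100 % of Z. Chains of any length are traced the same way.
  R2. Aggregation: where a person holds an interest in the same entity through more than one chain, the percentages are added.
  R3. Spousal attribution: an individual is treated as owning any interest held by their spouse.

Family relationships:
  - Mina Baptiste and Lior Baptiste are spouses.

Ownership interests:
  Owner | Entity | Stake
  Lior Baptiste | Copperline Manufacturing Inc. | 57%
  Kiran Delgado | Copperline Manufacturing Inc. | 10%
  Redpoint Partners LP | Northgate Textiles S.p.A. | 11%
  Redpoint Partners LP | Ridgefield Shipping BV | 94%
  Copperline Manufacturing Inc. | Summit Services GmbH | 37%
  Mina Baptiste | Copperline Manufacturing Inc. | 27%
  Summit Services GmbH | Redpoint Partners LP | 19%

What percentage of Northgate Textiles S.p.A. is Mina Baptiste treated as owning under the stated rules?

By spousal attribution (R3), Mina Baptiste is treated as also owning Lior Baptiste's interest in Copperline Manufacturing Inc, giving 27% + 57% = 84%.
Chain via Copperline Manufacturing Inc. → Summit Services GmbH → Redpoint Partners LP (R1): 84% × 37% × 19% × 11% = 0.649572% of Northgate Textiles S.p.A.

0.649572%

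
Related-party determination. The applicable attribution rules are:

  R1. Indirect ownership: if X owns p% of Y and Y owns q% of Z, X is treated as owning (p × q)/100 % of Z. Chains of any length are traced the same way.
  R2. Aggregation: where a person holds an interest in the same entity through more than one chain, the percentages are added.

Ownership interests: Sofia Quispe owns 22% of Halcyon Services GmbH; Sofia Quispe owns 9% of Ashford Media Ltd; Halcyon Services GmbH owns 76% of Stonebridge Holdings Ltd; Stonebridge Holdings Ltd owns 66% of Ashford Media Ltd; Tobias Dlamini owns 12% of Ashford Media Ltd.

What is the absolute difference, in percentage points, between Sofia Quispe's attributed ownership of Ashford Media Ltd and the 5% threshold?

15.0352

Chain via Halcyon Services GmbH → Stonebridge Holdings Ltd (R1): 22% × 76% × 66% = 11.0352% of Ashford Media Ltd.
Direct interest in Ashford Media Ltd: 9%.
Aggregating (R2): 11.0352% + 9% = 20.0352%.
20.0352% exceeds the 5% threshold by 15.0352 percentage points.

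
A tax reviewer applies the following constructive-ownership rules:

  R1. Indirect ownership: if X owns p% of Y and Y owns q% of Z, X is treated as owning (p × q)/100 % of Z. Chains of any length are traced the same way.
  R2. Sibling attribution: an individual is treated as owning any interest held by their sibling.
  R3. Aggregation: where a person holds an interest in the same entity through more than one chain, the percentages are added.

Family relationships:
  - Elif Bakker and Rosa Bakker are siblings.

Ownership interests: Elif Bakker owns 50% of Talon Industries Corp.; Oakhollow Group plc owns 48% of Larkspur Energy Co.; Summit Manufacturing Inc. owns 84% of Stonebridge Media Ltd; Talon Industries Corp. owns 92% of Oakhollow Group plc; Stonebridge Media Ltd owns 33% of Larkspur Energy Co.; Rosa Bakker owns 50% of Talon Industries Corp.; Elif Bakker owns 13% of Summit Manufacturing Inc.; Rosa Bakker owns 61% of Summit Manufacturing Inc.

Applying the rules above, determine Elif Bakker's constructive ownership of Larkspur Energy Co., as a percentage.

64.6728%

By sibling attribution (R2), Elif Bakker is treated as also owning Rosa Bakker's interest in Talon Industries Corp, giving 50% + 50% = 100%.
By sibling attribution (R2), Elif Bakker is treated as also owning Rosa Bakker's interest in Summit Manufacturing Inc, giving 13% + 61% = 74%.
Chain via Talon Industries Corp. → Oakhollow Group plc (R1): 100% × 92% × 48% = 44.16% of Larkspur Energy Co.
Chain via Summit Manufacturing Inc. → Stonebridge Media Ltd (R1): 74% × 84% × 33% = 20.5128% of Larkspur Energy Co.
Aggregating (R3): 44.16% + 20.5128% = 64.6728%.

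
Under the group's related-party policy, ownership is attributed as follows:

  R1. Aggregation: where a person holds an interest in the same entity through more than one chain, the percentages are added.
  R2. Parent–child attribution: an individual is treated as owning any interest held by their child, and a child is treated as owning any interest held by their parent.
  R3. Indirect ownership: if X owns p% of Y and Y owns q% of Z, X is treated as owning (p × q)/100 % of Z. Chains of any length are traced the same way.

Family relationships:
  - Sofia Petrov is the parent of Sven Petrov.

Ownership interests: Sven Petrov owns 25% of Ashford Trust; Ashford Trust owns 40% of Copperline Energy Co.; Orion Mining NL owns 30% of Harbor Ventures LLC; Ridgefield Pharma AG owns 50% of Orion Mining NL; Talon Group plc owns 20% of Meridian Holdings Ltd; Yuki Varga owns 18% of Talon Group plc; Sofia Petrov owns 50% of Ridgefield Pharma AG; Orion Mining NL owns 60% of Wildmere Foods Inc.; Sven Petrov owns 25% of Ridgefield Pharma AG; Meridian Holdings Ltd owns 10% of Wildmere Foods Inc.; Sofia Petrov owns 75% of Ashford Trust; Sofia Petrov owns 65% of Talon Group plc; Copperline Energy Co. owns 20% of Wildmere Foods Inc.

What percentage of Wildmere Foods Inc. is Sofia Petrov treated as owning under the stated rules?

31.8%

By parent–child attribution (R2), Sofia Petrov is treated as also owning Sven Petrov's interest in Ridgefield Pharma AG, giving 50% + 25% = 75%.
By parent–child attribution (R2), Sofia Petrov is treated as also owning Sven Petrov's interest in Ashford Trust, giving 75% + 25% = 100%.
Chain via Ridgefield Pharma AG → Orion Mining NL (R3): 75% × 50% × 60% = 22.5% of Wildmere Foods Inc.
Chain via Talon Group plc → Meridian Holdings Ltd (R3): 65% × 20% × 10% = 1.3% of Wildmere Foods Inc.
Chain via Ashford Trust → Copperline Energy Co. (R3): 100% × 40% × 20% = 8% of Wildmere Foods Inc.
Aggregating (R1): 22.5% + 1.3% + 8% = 31.8%.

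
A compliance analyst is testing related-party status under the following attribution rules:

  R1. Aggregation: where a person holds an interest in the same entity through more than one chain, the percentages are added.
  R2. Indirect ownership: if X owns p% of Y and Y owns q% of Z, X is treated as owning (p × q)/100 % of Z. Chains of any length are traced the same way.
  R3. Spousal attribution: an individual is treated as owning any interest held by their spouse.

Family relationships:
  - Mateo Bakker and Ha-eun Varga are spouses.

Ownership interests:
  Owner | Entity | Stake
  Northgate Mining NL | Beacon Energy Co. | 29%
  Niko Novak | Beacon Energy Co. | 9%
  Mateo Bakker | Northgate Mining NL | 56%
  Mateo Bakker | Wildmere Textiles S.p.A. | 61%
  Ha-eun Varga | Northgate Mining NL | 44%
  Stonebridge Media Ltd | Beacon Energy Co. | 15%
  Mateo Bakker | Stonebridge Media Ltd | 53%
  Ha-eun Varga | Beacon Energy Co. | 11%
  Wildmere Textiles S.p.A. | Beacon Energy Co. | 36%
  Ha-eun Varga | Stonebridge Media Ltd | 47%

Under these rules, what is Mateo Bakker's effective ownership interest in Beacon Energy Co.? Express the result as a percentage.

76.96%

By spousal attribution (R3), Mateo Bakker is treated as also owning Ha-eun Varga's interest in Stonebridge Media Ltd, giving 53% + 47% = 100%.
By spousal attribution (R3), Mateo Bakker is treated as also owning Ha-eun Varga's interest in Northgate Mining NL, giving 56% + 44% = 100%.
By spousal attribution (R3), Mateo Bakker is treated as owning Ha-eun Varga's 11% interest in Beacon Energy Co.
Chain via Stonebridge Media Ltd (R2): 100% × 15% = 15% of Beacon Energy Co.
Chain via Northgate Mining NL (R2): 100% × 29% = 29% of Beacon Energy Co.
Chain via Wildmere Textiles S.p.A. (R2): 61% × 36% = 21.96% of Beacon Energy Co.
Direct interest in Beacon Energy Co: 11%.
Aggregating (R1): 15% + 29% + 21.96% + 11% = 76.96%.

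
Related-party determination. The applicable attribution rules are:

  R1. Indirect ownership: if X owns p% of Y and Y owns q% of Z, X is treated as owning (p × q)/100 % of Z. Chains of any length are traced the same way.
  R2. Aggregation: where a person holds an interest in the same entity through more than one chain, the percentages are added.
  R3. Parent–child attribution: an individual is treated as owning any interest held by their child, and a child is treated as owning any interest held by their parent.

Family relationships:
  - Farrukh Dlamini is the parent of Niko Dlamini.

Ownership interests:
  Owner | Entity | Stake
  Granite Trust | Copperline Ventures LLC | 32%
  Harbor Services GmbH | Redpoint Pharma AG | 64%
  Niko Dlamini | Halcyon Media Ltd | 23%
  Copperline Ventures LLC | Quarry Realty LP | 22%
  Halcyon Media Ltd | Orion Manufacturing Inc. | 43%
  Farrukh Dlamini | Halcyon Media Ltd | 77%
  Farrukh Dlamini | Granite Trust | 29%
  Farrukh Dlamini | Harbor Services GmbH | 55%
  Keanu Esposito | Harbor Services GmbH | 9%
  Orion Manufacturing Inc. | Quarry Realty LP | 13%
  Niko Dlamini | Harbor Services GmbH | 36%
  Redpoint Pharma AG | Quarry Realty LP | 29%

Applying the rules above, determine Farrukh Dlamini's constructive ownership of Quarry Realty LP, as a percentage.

24.5212%

By parent–child attribution (R3), Farrukh Dlamini is treated as also owning Niko Dlamini's interest in Harbor Services GmbH, giving 55% + 36% = 91%.
By parent–child attribution (R3), Farrukh Dlamini is treated as also owning Niko Dlamini's interest in Halcyon Media Ltd, giving 77% + 23% = 100%.
Chain via Granite Trust → Copperline Ventures LLC (R1): 29% × 32% × 22% = 2.0416% of Quarry Realty LP.
Chain via Harbor Services GmbH → Redpoint Pharma AG (R1): 91% × 64% × 29% = 16.8896% of Quarry Realty LP.
Chain via Halcyon Media Ltd → Orion Manufacturing Inc. (R1): 100% × 43% × 13% = 5.59% of Quarry Realty LP.
Aggregating (R2): 2.0416% + 16.8896% + 5.59% = 24.5212%.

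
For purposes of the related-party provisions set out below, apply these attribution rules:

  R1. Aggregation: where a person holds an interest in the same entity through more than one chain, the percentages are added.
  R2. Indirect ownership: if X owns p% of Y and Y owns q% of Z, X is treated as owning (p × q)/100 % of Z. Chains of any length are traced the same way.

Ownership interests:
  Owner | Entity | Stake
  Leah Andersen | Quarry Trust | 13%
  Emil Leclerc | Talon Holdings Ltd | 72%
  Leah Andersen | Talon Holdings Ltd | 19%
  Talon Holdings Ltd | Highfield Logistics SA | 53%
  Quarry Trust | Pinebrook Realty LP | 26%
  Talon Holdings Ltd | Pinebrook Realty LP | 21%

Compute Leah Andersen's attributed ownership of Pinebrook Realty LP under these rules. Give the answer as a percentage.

7.37%

Chain via Talon Holdings Ltd (R2): 19% × 21% = 3.99% of Pinebrook Realty LP.
Chain via Quarry Trust (R2): 13% × 26% = 3.38% of Pinebrook Realty LP.
Aggregating (R1): 3.99% + 3.38% = 7.37%.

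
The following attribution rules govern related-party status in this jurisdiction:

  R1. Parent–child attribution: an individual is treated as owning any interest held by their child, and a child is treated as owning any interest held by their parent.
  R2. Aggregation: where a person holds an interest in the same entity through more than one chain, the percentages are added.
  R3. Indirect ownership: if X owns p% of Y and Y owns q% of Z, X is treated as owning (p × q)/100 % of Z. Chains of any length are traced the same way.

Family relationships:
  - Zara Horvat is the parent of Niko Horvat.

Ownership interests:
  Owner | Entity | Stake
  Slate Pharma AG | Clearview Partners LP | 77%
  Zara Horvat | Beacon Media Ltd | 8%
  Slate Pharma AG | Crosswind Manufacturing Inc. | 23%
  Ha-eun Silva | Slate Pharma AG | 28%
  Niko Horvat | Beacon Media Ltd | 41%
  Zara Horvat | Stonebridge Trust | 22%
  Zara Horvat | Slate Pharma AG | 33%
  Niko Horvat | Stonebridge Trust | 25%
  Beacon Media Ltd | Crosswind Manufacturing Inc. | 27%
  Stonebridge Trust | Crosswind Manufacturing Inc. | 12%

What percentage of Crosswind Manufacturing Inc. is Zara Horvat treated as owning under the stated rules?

26.46%

By parent–child attribution (R1), Zara Horvat is treated as also owning Niko Horvat's interest in Beacon Media Ltd, giving 8% + 41% = 49%.
By parent–child attribution (R1), Zara Horvat is treated as also owning Niko Horvat's interest in Stonebridge Trust, giving 22% + 25% = 47%.
Chain via Beacon Media Ltd (R3): 49% × 27% = 13.23% of Crosswind Manufacturing Inc.
Chain via Slate Pharma AG (R3): 33% × 23% = 7.59% of Crosswind Manufacturing Inc.
Chain via Stonebridge Trust (R3): 47% × 12% = 5.64% of Crosswind Manufacturing Inc.
Aggregating (R2): 13.23% + 7.59% + 5.64% = 26.46%.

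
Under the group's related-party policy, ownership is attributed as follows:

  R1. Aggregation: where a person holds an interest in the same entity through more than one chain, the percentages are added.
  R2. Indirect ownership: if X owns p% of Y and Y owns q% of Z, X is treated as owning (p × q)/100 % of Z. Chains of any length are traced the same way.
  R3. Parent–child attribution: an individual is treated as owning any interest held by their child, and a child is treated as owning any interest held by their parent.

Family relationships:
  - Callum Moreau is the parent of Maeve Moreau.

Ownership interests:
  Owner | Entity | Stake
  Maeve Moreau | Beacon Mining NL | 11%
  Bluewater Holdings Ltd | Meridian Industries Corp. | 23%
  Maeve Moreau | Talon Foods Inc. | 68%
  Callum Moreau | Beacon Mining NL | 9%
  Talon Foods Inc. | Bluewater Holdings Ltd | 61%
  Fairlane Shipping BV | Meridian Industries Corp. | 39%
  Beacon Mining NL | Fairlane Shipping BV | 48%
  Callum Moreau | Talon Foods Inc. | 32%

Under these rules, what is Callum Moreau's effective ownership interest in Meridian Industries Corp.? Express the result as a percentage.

By parent–child attribution (R3), Callum Moreau is treated as also owning Maeve Moreau's interest in Beacon Mining NL, giving 9% + 11% = 20%.
By parent–child attribution (R3), Callum Moreau is treated as also owning Maeve Moreau's interest in Talon Foods Inc, giving 32% + 68% = 100%.
Chain via Beacon Mining NL → Fairlane Shipping BV (R2): 20% × 48% × 39% = 3.744% of Meridian Industries Corp.
Chain via Talon Foods Inc. → Bluewater Holdings Ltd (R2): 100% × 61% × 23% = 14.03% of Meridian Industries Corp.
Aggregating (R1): 3.744% + 14.03% = 17.774%.

17.774%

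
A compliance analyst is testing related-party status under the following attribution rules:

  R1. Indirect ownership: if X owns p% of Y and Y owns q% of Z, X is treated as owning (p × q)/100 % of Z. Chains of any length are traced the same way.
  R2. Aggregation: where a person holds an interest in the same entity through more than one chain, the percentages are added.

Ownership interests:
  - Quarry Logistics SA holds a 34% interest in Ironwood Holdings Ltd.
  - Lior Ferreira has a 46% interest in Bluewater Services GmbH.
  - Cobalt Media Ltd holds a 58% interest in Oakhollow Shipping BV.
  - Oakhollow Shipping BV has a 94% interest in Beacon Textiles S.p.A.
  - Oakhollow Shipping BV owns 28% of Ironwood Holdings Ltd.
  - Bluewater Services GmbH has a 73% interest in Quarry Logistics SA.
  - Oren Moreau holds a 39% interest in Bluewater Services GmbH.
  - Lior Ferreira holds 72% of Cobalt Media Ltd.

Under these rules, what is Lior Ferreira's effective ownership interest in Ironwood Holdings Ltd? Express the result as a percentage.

23.11%

Chain via Cobalt Media Ltd → Oakhollow Shipping BV (R1): 72% × 58% × 28% = 11.6928% of Ironwood Holdings Ltd.
Chain via Bluewater Services GmbH → Quarry Logistics SA (R1): 46% × 73% × 34% = 11.4172% of Ironwood Holdings Ltd.
Aggregating (R2): 11.6928% + 11.4172% = 23.11%.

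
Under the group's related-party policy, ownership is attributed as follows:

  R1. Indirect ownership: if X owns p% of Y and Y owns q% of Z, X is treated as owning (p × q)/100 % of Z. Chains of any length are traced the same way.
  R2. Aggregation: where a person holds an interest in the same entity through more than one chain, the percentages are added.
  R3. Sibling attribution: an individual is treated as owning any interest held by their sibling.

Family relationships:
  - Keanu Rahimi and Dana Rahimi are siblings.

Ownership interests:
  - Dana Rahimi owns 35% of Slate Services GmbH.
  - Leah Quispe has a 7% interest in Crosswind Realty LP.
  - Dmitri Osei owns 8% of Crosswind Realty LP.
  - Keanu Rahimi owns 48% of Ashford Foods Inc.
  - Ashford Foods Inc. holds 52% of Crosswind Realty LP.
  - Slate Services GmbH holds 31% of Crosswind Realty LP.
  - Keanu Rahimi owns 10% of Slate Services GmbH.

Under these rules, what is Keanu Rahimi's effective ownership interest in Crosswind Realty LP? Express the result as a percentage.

38.91%

By sibling attribution (R3), Keanu Rahimi is treated as also owning Dana Rahimi's interest in Slate Services GmbH, giving 10% + 35% = 45%.
Chain via Ashford Foods Inc. (R1): 48% × 52% = 24.96% of Crosswind Realty LP.
Chain via Slate Services GmbH (R1): 45% × 31% = 13.95% of Crosswind Realty LP.
Aggregating (R2): 24.96% + 13.95% = 38.91%.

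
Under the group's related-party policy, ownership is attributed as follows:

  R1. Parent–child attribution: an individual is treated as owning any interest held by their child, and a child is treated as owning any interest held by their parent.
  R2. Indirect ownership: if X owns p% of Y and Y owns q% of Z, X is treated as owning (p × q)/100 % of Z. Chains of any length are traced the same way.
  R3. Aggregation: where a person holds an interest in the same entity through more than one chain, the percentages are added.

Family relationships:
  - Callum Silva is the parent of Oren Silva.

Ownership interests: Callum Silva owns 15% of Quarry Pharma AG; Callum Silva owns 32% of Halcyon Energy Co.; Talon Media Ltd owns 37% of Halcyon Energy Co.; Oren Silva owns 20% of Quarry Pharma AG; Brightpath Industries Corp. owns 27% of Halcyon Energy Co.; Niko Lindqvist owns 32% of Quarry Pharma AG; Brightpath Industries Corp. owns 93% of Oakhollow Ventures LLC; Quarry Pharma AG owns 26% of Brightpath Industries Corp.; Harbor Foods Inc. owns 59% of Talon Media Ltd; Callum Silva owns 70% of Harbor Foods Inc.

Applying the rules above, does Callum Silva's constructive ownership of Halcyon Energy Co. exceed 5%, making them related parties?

By parent–child attribution (R1), Callum Silva is treated as also owning Oren Silva's interest in Quarry Pharma AG, giving 15% + 20% = 35%.
Chain via Quarry Pharma AG → Brightpath Industries Corp. (R2): 35% × 26% × 27% = 2.457% of Halcyon Energy Co.
Chain via Harbor Foods Inc. → Talon Media Ltd (R2): 70% × 59% × 37% = 15.281% of Halcyon Energy Co.
Direct interest in Halcyon Energy Co: 32%.
Aggregating (R3): 2.457% + 15.281% + 32% = 49.738%.
49.738% exceeds the 5% threshold, so Callum is a related party to Halcyon Energy Co.

Yes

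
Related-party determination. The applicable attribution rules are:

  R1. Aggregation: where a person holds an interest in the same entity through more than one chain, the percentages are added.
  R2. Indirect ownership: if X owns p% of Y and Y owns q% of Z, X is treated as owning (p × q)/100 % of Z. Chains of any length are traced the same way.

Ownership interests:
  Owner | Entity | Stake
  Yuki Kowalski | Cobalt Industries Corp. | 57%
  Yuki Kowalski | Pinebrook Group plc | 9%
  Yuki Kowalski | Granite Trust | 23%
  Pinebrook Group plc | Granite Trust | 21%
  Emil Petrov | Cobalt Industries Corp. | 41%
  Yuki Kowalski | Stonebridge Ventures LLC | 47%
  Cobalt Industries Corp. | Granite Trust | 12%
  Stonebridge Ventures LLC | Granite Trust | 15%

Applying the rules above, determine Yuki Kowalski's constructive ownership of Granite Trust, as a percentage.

38.78%

Chain via Cobalt Industries Corp. (R2): 57% × 12% = 6.84% of Granite Trust.
Chain via Stonebridge Ventures LLC (R2): 47% × 15% = 7.05% of Granite Trust.
Chain via Pinebrook Group plc (R2): 9% × 21% = 1.89% of Granite Trust.
Direct interest in Granite Trust: 23%.
Aggregating (R1): 6.84% + 7.05% + 1.89% + 23% = 38.78%.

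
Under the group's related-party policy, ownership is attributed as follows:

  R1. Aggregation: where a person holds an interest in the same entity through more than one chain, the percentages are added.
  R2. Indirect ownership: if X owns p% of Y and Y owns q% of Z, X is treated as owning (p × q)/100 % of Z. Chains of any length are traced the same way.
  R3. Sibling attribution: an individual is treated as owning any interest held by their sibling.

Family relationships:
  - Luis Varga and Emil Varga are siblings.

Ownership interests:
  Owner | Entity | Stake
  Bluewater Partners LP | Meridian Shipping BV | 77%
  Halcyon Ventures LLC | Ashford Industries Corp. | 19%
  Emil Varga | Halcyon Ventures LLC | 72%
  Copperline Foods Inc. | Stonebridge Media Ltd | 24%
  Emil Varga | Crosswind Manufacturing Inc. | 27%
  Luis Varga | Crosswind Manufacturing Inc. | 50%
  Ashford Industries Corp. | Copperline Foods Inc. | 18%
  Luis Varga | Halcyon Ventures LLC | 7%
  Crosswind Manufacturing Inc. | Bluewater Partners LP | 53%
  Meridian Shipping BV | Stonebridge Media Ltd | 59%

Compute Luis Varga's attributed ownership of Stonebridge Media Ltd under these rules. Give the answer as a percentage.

By sibling attribution (R3), Luis Varga is treated as also owning Emil Varga's interest in Crosswind Manufacturing Inc, giving 50% + 27% = 77%.
By sibling attribution (R3), Luis Varga is treated as also owning Emil Varga's interest in Halcyon Ventures LLC, giving 7% + 72% = 79%.
Chain via Crosswind Manufacturing Inc. → Bluewater Partners LP → Meridian Shipping BV (R2): 77% × 53% × 77% × 59% = 18.539983% of Stonebridge Media Ltd.
Chain via Halcyon Ventures LLC → Ashford Industries Corp. → Copperline Foods Inc. (R2): 79% × 19% × 18% × 24% = 0.648432% of Stonebridge Media Ltd.
Aggregating (R1): 18.539983% + 0.648432% = 19.188415%.

19.188415%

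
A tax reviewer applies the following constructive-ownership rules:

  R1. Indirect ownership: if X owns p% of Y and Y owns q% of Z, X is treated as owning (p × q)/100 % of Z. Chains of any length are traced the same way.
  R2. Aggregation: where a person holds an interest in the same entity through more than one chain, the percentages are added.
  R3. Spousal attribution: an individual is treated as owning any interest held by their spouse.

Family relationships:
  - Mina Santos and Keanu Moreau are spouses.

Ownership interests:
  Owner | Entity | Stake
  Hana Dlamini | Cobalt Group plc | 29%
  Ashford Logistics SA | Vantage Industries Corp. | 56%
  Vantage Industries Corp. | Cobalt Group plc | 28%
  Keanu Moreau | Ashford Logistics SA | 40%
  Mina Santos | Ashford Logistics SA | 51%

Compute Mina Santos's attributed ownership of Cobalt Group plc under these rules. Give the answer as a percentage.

By spousal attribution (R3), Mina Santos is treated as also owning Keanu Moreau's interest in Ashford Logistics SA, giving 51% + 40% = 91%.
Chain via Ashford Logistics SA → Vantage Industries Corp. (R1): 91% × 56% × 28% = 14.2688% of Cobalt Group plc.

14.2688%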